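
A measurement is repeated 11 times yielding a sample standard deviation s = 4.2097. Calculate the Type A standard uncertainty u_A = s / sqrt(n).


u_A = s / sqrt(n)
u_A = 4.2097 / sqrt(11)
u_A = 4.2097 / 3.3166248
u_A = 1.2693

1.2693


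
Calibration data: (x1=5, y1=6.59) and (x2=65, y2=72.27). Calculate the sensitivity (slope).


slope = (y2 - y1) / (x2 - x1)
= (72.27 - 6.59) / (65 - 5)
= 65.6800 / 60
= 1.0947

1.0947


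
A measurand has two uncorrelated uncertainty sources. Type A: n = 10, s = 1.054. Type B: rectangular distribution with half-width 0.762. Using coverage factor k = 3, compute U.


u_A = s / sqrt(n) = 1.054 / sqrt(10) = 0.33330407
u_B = half_width / sqrt(3) = 0.762 / sqrt(3) = 0.43994091
uc = sqrt(u_A^2 + u_B^2) = sqrt(0.33330407^2 + 0.43994091^2) = 0.55194167
U = k * uc = 3 * 0.55194167
U = 1.6558

1.6558


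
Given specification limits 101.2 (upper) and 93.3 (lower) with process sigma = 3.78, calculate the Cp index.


Cp = (USL - LSL) / (6 * sigma)
= (101.2 - 93.3) / (6 * 3.78)
= 7.9000 / 22.6800
= 0.3483

0.3483


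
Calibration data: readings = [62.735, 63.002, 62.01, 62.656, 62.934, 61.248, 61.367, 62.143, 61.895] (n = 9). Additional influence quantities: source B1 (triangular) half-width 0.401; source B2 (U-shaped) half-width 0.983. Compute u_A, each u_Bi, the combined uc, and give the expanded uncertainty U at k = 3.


mean = (62.735 + 63.002 + 62.01 + 62.656 + 62.934 + 61.248 + 61.367 + 62.143 + 61.895) / 9 = 62.22111111
s = sqrt(sum((x - mean)^2)/(n-1)) = 0.65236846
u_A = s / sqrt(n) = 0.65236846 / sqrt(9) = 0.21745615
u_B1 = 0.401 / sqrt(6) = 0.16370756
u_B2 = 0.983 / sqrt(2) = 0.69508597
uc = sqrt(0.21745615^2 + 0.16370756^2 + 0.69508597^2) = 0.74647964
U = k * uc = 3 * 0.74647964
U = 2.2394

2.2394


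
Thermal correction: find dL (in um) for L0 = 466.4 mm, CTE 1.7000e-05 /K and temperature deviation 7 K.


dL = L * alpha * dT
= 466.4 * 1.7000e-05 * 7
= 0.0555016 mm
dL_um = 0.0555016 * 1000 = 55.5016 um

55.5016


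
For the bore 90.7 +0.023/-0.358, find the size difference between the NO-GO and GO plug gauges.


GO = nominal - lower_tol (smallest hole = maximum material condition)
GO = 90.7 - 0.358 = 90.342
NO-GO = nominal + upper_tol (largest hole = least material condition)
NO-GO = 90.7 + 0.023 = 90.723
spread = NO-GO - GO = 90.723 - 90.342 = 0.3810

0.3810


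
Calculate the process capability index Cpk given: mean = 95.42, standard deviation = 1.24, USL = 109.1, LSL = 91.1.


Cpu = (USL - mean) / (3*sigma) = (109.1 - 95.42) / (3*1.24) = 3.6774
Cpl = (mean - LSL) / (3*sigma) = (95.42 - 91.1) / (3*1.24) = 1.1613
Cpk = min(Cpu, Cpl) = 1.1613

1.1613


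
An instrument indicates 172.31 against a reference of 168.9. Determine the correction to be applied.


Correction = standard - reading
= 168.9 - 172.31
= -3.4100

-3.4100


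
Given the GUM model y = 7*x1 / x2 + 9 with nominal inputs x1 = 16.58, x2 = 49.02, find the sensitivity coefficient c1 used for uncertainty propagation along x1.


y = 7*x1 / x2 + 9
dy/dx1 = 7/x2
Evaluate at x2 = 49.02: c1 = 7 / 49.02
c1 = 0.1428

0.1428


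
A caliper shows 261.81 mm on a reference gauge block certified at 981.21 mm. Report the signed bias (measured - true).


Systematic error = measured - true
= 261.81 - 981.21
= -719.4000

-719.4000


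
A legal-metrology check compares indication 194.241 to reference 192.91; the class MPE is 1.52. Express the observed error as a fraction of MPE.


e = indication - reference = 194.241 - 192.91 = 1.3310
|e| = 1.3310
ratio = |e| / MPE = 1.3310 / 1.52
ratio = 0.8757

0.8757


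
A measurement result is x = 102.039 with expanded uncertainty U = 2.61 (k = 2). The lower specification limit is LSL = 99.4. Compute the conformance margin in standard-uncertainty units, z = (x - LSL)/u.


u = U / k = 2.61 / 2 = 1.305
margin = |LSL - x| = |99.4 - 102.039| = 2.639
z = margin / u = 2.639 / 1.305
z = 2.0222

2.0222


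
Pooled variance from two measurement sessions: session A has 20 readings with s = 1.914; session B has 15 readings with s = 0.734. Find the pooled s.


s_p = sqrt(((n1-1)*s1^2 + (n2-1)*s2^2) / (n1+n2-2))
numerator = (20-1)*1.914^2 + (15-1)*0.734^2 = 69.604524 + 7.542584 = 77.147108
denominator = 20 + 15 - 2 = 33
s_p^2 = 77.147108 / 33 = 2.3377912
s_p = sqrt(2.3377912) = 1.5290

1.5290


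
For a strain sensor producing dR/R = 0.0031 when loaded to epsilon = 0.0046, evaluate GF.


GF = (dR/R) / epsilon
= 0.0031 / 0.0046
= 0.6739

0.6739


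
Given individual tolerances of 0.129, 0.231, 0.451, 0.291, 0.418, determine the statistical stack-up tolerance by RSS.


RSS = sqrt(0.129^2 + 0.231^2 + 0.451^2 + 0.291^2 + 0.418^2)
= sqrt(0.532808)
= 0.7299

0.7299


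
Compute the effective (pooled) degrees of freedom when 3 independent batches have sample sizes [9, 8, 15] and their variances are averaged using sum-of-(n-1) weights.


nu = sum_i (n_i - 1)
nu = ((9 - 1) + (8 - 1) + (15 - 1))
nu = 8 + 7 + 14
nu = 29

29


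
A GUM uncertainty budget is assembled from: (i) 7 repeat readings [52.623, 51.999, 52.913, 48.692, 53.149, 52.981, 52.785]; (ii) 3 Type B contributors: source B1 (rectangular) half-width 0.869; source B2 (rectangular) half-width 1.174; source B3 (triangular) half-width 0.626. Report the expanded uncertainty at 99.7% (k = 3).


mean = (52.623 + 51.999 + 52.913 + 48.692 + 53.149 + 52.981 + 52.785) / 7 = 52.16314286
s = sqrt(sum((x - mean)^2)/(n-1)) = 1.574645
u_A = s / sqrt(n) = 1.574645 / sqrt(7) = 0.59515987
u_B1 = 0.869 / sqrt(3) = 0.50171738
u_B2 = 1.174 / sqrt(3) = 0.67780922
u_B3 = 0.626 / sqrt(6) = 0.25556343
uc = sqrt(0.59515987^2 + 0.50171738^2 + 0.67780922^2 + 0.25556343^2) = 1.0633314
U = k * uc = 3 * 1.0633314
U = 3.1900

3.1900


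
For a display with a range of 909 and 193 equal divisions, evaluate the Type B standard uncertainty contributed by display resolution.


resolution = range / divisions
resolution = 909 / 193 = 4.7098446
u_res = resolution / (2*sqrt(3))
u_res = 4.7098446 / 3.4641016
u_res = 1.3596

1.3596


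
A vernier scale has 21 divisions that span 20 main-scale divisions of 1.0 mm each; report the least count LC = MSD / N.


LC = MSD / n_div
= 1.0 / 21
= 0.0476

0.0476


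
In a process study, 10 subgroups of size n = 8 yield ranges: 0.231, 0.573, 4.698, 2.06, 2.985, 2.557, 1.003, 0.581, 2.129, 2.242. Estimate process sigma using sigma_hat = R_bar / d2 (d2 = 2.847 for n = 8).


R_bar = (0.231 + 0.573 + 4.698 + 2.06 + 2.985 + 2.557 + 1.003 + 0.581 + 2.129 + 2.242) / 10
R_bar = 19.059 / 10 = 1.9059
sigma_hat = R_bar / d2 = 1.9059 / 2.847 = 0.6694

0.6694


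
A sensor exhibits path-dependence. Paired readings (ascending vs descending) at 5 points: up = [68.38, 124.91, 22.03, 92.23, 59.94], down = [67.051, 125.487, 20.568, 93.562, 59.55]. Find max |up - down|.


|68.38 - 67.051| = 1.3290
|124.91 - 125.487| = 0.5770
|22.03 - 20.568| = 1.4620
|92.23 - 93.562| = 1.3320
|59.94 - 59.55| = 0.3900
hysteresis = max(diffs) = 1.4620

1.4620


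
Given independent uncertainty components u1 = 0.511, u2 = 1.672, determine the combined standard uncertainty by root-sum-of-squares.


uc = sqrt(0.511^2 + 1.672^2)
uc = sqrt(3.056705)
uc = 1.7483

1.7483


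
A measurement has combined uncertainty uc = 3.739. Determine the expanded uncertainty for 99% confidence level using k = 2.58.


U = k * uc
U = 2.58 * 3.739
U = 9.6466

9.6466


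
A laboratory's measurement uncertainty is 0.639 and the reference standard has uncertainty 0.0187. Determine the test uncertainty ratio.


TUR = u_lab / u_ref
= 0.639 / 0.0187
= 34.1711

34.1711


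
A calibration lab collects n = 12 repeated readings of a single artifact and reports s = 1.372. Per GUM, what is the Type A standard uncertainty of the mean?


u_A = s / sqrt(n)
u_A = 1.372 / sqrt(12)
u_A = 1.372 / 3.4641016
u_A = 0.3961

0.3961


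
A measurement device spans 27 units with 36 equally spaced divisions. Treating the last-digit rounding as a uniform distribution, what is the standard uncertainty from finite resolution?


resolution = range / divisions
resolution = 27 / 36 = 0.75
u_res = resolution / (2*sqrt(3))
u_res = 0.75 / 3.4641016
u_res = 0.2165

0.2165


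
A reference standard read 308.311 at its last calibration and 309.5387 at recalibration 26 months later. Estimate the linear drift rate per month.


rate = (v2 - v1) / months
= (309.5387 - 308.311) / 26
= 1.2277 / 26
= 0.0472

0.0472


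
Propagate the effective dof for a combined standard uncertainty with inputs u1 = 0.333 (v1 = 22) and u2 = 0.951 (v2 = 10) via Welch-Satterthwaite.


uc = sqrt(u1^2 + u2^2) = sqrt(0.333^2 + 0.951^2) = 1.007616
v_eff = uc^4 / (u1^4/v1 + u2^4/v2)
= 1.007616^4 / (0.333^4/22 + 0.951^4/10)
= 1.0308138 / 0.082353043
v_eff = 12.5170

12.5170


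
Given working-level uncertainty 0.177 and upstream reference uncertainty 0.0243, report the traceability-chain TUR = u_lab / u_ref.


TUR = u_lab / u_ref
= 0.177 / 0.0243
= 7.2840

7.2840


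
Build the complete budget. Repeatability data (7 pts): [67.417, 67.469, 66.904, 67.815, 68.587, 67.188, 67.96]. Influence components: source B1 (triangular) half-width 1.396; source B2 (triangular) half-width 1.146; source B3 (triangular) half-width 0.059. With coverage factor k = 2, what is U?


mean = (67.417 + 67.469 + 66.904 + 67.815 + 68.587 + 67.188 + 67.96) / 7 = 67.62
s = sqrt(sum((x - mean)^2)/(n-1)) = 0.55557838
u_A = s / sqrt(n) = 0.55557838 / sqrt(7) = 0.20998889
u_B1 = 1.396 / sqrt(6) = 0.56991461
u_B2 = 1.146 / sqrt(6) = 0.46785254
u_B3 = 0.059 / sqrt(6) = 0.024086649
uc = sqrt(0.20998889^2 + 0.56991461^2 + 0.46785254^2 + 0.024086649^2) = 0.767049
U = k * uc = 2 * 0.767049
U = 1.5341

1.5341


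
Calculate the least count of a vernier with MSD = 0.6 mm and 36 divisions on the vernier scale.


LC = MSD / n_div
= 0.6 / 36
= 0.0167

0.0167


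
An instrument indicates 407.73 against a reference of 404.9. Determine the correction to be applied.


Correction = standard - reading
= 404.9 - 407.73
= -2.8300

-2.8300


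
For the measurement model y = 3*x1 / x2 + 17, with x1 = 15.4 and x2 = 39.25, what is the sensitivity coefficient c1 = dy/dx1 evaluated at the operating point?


y = 3*x1 / x2 + 17
dy/dx1 = 3/x2
Evaluate at x2 = 39.25: c1 = 3 / 39.25
c1 = 0.0764

0.0764


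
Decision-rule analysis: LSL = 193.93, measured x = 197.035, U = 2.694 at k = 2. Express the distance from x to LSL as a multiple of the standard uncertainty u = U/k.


u = U / k = 2.694 / 2 = 1.347
margin = |LSL - x| = |193.93 - 197.035| = 3.105
z = margin / u = 3.105 / 1.347
z = 2.3051

2.3051


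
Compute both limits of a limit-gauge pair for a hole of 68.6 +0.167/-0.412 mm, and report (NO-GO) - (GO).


GO = nominal - lower_tol (smallest hole = maximum material condition)
GO = 68.6 - 0.412 = 68.188
NO-GO = nominal + upper_tol (largest hole = least material condition)
NO-GO = 68.6 + 0.167 = 68.767
spread = NO-GO - GO = 68.767 - 68.188 = 0.5790

0.5790


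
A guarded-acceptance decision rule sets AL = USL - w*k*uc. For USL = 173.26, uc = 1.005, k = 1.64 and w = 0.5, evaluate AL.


U = k * uc = 1.64 * 1.005 = 1.6482
guard band g = w * U = 0.5 * 1.6482 = 0.8241
AL = USL - g = 173.26 - 0.8241
AL = 172.4359

172.4359


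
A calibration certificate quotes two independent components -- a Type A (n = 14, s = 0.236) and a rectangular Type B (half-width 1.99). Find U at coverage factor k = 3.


u_A = s / sqrt(n) = 0.236 / sqrt(14) = 0.063073653
u_B = half_width / sqrt(3) = 1.99 / sqrt(3) = 1.148927
uc = sqrt(u_A^2 + u_B^2) = sqrt(0.063073653^2 + 1.148927^2) = 1.150657
U = k * uc = 3 * 1.150657
U = 3.4520

3.4520


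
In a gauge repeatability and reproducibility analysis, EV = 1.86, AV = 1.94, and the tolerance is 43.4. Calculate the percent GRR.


GRR = sqrt(EV^2 + AV^2) = sqrt(1.86^2 + 1.94^2) = 2.6876012
%GRR = GRR / tol * 100 = 2.6876012 / 43.4 * 100
%GRR = 6.1926

6.1926


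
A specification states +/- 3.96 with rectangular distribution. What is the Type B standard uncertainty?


u_B = half_width / sqrt(3)
u_B = 3.96 / 1.7320508
u_B = 2.2863

2.2863


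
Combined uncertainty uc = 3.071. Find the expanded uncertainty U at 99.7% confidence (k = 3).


U = k * uc
U = 3 * 3.071
U = 9.2130

9.2130


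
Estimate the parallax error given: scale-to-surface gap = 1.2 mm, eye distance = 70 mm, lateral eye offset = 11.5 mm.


error = h * offset / d
= 1.2 * 11.5 / 70
= 0.1971

0.1971


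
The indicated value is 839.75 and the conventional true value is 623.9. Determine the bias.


Systematic error = measured - true
= 839.75 - 623.9
= 215.8500

215.8500


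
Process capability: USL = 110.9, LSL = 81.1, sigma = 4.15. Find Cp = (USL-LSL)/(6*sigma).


Cp = (USL - LSL) / (6 * sigma)
= (110.9 - 81.1) / (6 * 4.15)
= 29.8000 / 24.9000
= 1.1968

1.1968


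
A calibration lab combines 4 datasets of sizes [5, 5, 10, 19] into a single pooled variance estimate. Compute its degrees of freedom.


nu = sum_i (n_i - 1)
nu = ((5 - 1) + (5 - 1) + (10 - 1) + (19 - 1))
nu = 4 + 4 + 9 + 18
nu = 35

35


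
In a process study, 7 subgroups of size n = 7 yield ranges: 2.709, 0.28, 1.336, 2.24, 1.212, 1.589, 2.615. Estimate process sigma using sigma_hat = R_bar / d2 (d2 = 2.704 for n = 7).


R_bar = (2.709 + 0.28 + 1.336 + 2.24 + 1.212 + 1.589 + 2.615) / 7
R_bar = 11.981 / 7 = 1.7115714
sigma_hat = R_bar / d2 = 1.7115714 / 2.704 = 0.6330

0.6330


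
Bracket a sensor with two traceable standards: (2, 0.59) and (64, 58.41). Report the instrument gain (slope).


slope = (y2 - y1) / (x2 - x1)
= (58.41 - 0.59) / (64 - 2)
= 57.8200 / 62
= 0.9326

0.9326


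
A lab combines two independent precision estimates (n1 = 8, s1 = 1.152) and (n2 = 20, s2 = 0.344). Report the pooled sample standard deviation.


s_p = sqrt(((n1-1)*s1^2 + (n2-1)*s2^2) / (n1+n2-2))
numerator = (8-1)*1.152^2 + (20-1)*0.344^2 = 9.289728 + 2.248384 = 11.538112
denominator = 8 + 20 - 2 = 26
s_p^2 = 11.538112 / 26 = 0.44377354
s_p = sqrt(0.44377354) = 0.6662

0.6662


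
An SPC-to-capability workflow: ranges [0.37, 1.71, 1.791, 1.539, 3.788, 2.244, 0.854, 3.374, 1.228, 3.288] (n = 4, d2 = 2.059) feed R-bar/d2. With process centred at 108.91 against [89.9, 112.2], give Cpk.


R_bar = (0.37 + 1.71 + 1.791 + 1.539 + 3.788 + 2.244 + 0.854 + 3.374 + 1.228 + 3.288) / 10 = 2.0186
sigma = R_bar / d2 = 2.0186 / 2.059 = 0.98037882
Cp = (USL - LSL)/(6*sigma) = (112.2 - 89.9)/(6*0.98037882) = 3.7911
Cpu = (112.2 - 108.91)/(3*0.98037882) = 1.1186
Cpl = (108.91 - 89.9)/(3*0.98037882) = 6.4635
Cpk = min(Cpu, Cpl) = 1.1186

1.1186


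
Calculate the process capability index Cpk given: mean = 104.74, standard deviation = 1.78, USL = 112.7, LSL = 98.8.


Cpu = (USL - mean) / (3*sigma) = (112.7 - 104.74) / (3*1.78) = 1.4906
Cpl = (mean - LSL) / (3*sigma) = (104.74 - 98.8) / (3*1.78) = 1.1124
Cpk = min(Cpu, Cpl) = 1.1124

1.1124


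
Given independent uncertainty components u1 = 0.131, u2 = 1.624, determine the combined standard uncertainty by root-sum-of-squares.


uc = sqrt(0.131^2 + 1.624^2)
uc = sqrt(2.654537)
uc = 1.6293

1.6293


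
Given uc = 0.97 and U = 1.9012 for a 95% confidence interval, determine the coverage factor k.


k = U / uc
k = 1.9012 / 0.97
k = 1.96

1.96


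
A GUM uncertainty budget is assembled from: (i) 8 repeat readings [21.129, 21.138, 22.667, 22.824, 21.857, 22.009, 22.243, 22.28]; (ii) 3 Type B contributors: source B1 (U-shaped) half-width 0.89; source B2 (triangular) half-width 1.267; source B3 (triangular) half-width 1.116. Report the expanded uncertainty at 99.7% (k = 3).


mean = (21.129 + 21.138 + 22.667 + 22.824 + 21.857 + 22.009 + 22.243 + 22.28) / 8 = 22.018375
s = sqrt(sum((x - mean)^2)/(n-1)) = 0.63028654
u_A = s / sqrt(n) = 0.63028654 / sqrt(8) = 0.22283994
u_B1 = 0.89 / sqrt(2) = 0.62932504
u_B2 = 1.267 / sqrt(6) = 0.51725058
u_B3 = 1.116 / sqrt(6) = 0.45560509
uc = sqrt(0.22283994^2 + 0.62932504^2 + 0.51725058^2 + 0.45560509^2) = 0.95959982
U = k * uc = 3 * 0.95959982
U = 2.8788

2.8788


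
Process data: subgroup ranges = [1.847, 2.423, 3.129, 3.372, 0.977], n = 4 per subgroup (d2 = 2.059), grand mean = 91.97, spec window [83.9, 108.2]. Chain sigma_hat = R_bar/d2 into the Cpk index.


R_bar = (1.847 + 2.423 + 3.129 + 3.372 + 0.977) / 5 = 2.3496
sigma = R_bar / d2 = 2.3496 / 2.059 = 1.1411365
Cp = (USL - LSL)/(6*sigma) = (108.2 - 83.9)/(6*1.1411365) = 3.5491
Cpu = (108.2 - 91.97)/(3*1.1411365) = 4.7409
Cpl = (91.97 - 83.9)/(3*1.1411365) = 2.3573
Cpk = min(Cpu, Cpl) = 2.3573

2.3573


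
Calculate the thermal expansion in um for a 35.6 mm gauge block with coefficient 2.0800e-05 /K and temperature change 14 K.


dL = L * alpha * dT
= 35.6 * 2.0800e-05 * 14
= 0.0103667 mm
dL_um = 0.0103667 * 1000 = 10.3667 um

10.3667


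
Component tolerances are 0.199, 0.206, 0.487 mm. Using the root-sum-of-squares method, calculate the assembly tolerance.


RSS = sqrt(0.199^2 + 0.206^2 + 0.487^2)
= sqrt(0.319206)
= 0.5650

0.5650


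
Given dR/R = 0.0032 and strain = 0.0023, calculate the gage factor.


GF = (dR/R) / epsilon
= 0.0032 / 0.0023
= 1.3913

1.3913


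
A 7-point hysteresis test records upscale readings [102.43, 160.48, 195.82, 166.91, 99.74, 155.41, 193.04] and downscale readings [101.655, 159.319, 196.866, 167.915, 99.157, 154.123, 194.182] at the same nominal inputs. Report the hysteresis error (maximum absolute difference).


|102.43 - 101.655| = 0.7750
|160.48 - 159.319| = 1.1610
|195.82 - 196.866| = 1.0460
|166.91 - 167.915| = 1.0050
|99.74 - 99.157| = 0.5830
|155.41 - 154.123| = 1.2870
|193.04 - 194.182| = 1.1420
hysteresis = max(diffs) = 1.2870

1.2870


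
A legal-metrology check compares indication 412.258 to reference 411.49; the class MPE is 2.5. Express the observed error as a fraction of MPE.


e = indication - reference = 412.258 - 411.49 = 0.7680
|e| = 0.7680
ratio = |e| / MPE = 0.7680 / 2.5
ratio = 0.3072

0.3072


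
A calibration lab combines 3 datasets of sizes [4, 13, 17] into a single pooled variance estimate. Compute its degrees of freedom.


nu = sum_i (n_i - 1)
nu = ((4 - 1) + (13 - 1) + (17 - 1))
nu = 3 + 12 + 16
nu = 31

31


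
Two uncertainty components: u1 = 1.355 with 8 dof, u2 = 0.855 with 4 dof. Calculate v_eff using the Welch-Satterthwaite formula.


uc = sqrt(u1^2 + u2^2) = sqrt(1.355^2 + 0.855^2) = 1.6022016
v_eff = uc^4 / (u1^4/v1 + u2^4/v2)
= 1.6022016^4 / (1.355^4/8 + 0.855^4/4)
= 6.5897455 / 0.55497286
v_eff = 11.8740

11.8740


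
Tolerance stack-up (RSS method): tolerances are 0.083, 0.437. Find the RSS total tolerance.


RSS = sqrt(0.083^2 + 0.437^2)
= sqrt(0.197858)
= 0.4448

0.4448


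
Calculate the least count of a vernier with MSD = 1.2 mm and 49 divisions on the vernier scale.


LC = MSD / n_div
= 1.2 / 49
= 0.0245

0.0245


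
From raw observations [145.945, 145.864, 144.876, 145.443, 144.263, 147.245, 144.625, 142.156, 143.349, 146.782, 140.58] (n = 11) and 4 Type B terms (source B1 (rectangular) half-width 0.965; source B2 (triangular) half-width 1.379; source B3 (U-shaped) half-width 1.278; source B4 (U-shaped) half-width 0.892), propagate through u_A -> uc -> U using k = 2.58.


mean = (145.945 + 145.864 + 144.876 + 145.443 + 144.263 + 147.245 + 144.625 + 142.156 + 143.349 + 146.782 + 140.58) / 11 = 144.648
s = sqrt(sum((x - mean)^2)/(n-1)) = 1.9934413
u_A = s / sqrt(n) = 1.9934413 / sqrt(11) = 0.60104517
u_B1 = 0.965 / sqrt(3) = 0.55714301
u_B2 = 1.379 / sqrt(6) = 0.56297439
u_B3 = 1.278 / sqrt(2) = 0.90368247
u_B4 = 0.892 / sqrt(2) = 0.63073925
uc = sqrt(0.60104517^2 + 0.55714301^2 + 0.56297439^2 + 0.90368247^2 + 0.63073925^2) = 1.4842769
U = k * uc = 2.58 * 1.4842769
U = 3.8294

3.8294


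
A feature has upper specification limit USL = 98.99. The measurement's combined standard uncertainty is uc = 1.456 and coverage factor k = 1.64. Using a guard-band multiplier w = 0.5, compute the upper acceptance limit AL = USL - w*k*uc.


U = k * uc = 1.64 * 1.456 = 2.38784
guard band g = w * U = 0.5 * 2.38784 = 1.19392
AL = USL - g = 98.99 - 1.19392
AL = 97.7961

97.7961


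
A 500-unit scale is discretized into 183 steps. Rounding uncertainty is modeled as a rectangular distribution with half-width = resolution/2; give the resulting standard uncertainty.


resolution = range / divisions
resolution = 500 / 183 = 2.7322404
u_res = resolution / (2*sqrt(3))
u_res = 2.7322404 / 3.4641016
u_res = 0.7887

0.7887


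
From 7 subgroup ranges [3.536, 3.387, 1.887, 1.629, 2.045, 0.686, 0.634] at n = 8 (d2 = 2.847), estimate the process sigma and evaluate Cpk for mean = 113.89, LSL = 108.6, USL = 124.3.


R_bar = (3.536 + 3.387 + 1.887 + 1.629 + 2.045 + 0.686 + 0.634) / 7 = 1.972
sigma = R_bar / d2 = 1.972 / 2.847 = 0.69265894
Cp = (USL - LSL)/(6*sigma) = (124.3 - 108.6)/(6*0.69265894) = 3.7777
Cpu = (124.3 - 113.89)/(3*0.69265894) = 5.0097
Cpl = (113.89 - 108.6)/(3*0.69265894) = 2.5457
Cpk = min(Cpu, Cpl) = 2.5457

2.5457


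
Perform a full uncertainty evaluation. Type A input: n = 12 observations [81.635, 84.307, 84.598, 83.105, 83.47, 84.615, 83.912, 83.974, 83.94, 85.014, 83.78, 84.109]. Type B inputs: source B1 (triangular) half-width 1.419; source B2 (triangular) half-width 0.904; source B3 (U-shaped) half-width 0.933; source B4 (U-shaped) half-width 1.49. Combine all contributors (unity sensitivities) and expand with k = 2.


mean = (81.635 + 84.307 + 84.598 + 83.105 + 83.47 + 84.615 + 83.912 + 83.974 + 83.94 + 85.014 + 83.78 + 84.109) / 12 = 83.87158333
s = sqrt(sum((x - mean)^2)/(n-1)) = 0.87427034
u_A = s / sqrt(n) = 0.87427034 / sqrt(12) = 0.25238011
u_B1 = 1.419 / sqrt(6) = 0.57930432
u_B2 = 0.904 / sqrt(6) = 0.36905645
u_B3 = 0.933 / sqrt(2) = 0.65973063
u_B4 = 1.49 / sqrt(2) = 1.0535891
uc = sqrt(0.25238011^2 + 0.57930432^2 + 0.36905645^2 + 0.65973063^2 + 1.0535891^2) = 1.4424931
U = k * uc = 2 * 1.4424931
U = 2.8850

2.8850


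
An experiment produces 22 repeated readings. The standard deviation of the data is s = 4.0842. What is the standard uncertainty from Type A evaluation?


u_A = s / sqrt(n)
u_A = 4.0842 / sqrt(22)
u_A = 4.0842 / 4.6904158
u_A = 0.8708

0.8708


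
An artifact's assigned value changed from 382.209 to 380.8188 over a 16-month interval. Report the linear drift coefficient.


rate = (v2 - v1) / months
= (380.8188 - 382.209) / 16
= -1.3902 / 16
= -0.0869

-0.0869


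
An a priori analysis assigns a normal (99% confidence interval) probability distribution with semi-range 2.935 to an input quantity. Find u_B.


u_B = half_width / 2.576
u_B = 2.935 / 2.576
u_B = 1.1394

1.1394


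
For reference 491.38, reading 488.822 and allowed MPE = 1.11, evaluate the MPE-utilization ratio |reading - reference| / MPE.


e = indication - reference = 488.822 - 491.38 = -2.5580
|e| = 2.5580
ratio = |e| / MPE = 2.5580 / 1.11
ratio = 2.3045

2.3045


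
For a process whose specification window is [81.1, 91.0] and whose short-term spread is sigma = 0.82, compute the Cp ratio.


Cp = (USL - LSL) / (6 * sigma)
= (91.0 - 81.1) / (6 * 0.82)
= 9.9000 / 4.9200
= 2.0122

2.0122


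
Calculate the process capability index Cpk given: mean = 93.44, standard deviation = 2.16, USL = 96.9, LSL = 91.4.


Cpu = (USL - mean) / (3*sigma) = (96.9 - 93.44) / (3*2.16) = 0.5340
Cpl = (mean - LSL) / (3*sigma) = (93.44 - 91.4) / (3*2.16) = 0.3148
Cpk = min(Cpu, Cpl) = 0.3148

0.3148


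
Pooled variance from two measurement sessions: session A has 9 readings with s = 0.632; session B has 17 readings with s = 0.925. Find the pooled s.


s_p = sqrt(((n1-1)*s1^2 + (n2-1)*s2^2) / (n1+n2-2))
numerator = (9-1)*0.632^2 + (17-1)*0.925^2 = 3.195392 + 13.69 = 16.885392
denominator = 9 + 17 - 2 = 24
s_p^2 = 16.885392 / 24 = 0.703558
s_p = sqrt(0.703558) = 0.8388

0.8388


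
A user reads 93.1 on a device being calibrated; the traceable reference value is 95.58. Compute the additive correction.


Correction = standard - reading
= 95.58 - 93.1
= 2.4800

2.4800


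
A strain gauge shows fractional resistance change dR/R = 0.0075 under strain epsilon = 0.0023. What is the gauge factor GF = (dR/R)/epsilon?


GF = (dR/R) / epsilon
= 0.0075 / 0.0023
= 3.2609

3.2609


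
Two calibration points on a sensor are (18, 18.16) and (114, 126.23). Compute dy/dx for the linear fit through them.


slope = (y2 - y1) / (x2 - x1)
= (126.23 - 18.16) / (114 - 18)
= 108.0700 / 96
= 1.1257

1.1257


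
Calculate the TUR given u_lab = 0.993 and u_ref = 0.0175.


TUR = u_lab / u_ref
= 0.993 / 0.0175
= 56.7429

56.7429


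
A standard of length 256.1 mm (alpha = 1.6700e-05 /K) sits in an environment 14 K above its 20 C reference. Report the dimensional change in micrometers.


dL = L * alpha * dT
= 256.1 * 1.6700e-05 * 14
= 0.0598762 mm
dL_um = 0.0598762 * 1000 = 59.8762 um

59.8762


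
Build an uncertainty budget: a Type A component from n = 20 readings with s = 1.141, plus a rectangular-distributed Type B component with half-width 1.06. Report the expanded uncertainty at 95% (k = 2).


u_A = s / sqrt(n) = 1.141 / sqrt(20) = 0.25513536
u_B = half_width / sqrt(3) = 1.06 / sqrt(3) = 0.61199129
uc = sqrt(u_A^2 + u_B^2) = sqrt(0.25513536^2 + 0.61199129^2) = 0.66304403
U = k * uc = 2 * 0.66304403
U = 1.3261

1.3261


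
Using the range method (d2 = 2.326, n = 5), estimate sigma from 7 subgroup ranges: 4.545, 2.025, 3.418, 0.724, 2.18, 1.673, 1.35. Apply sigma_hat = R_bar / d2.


R_bar = (4.545 + 2.025 + 3.418 + 0.724 + 2.18 + 1.673 + 1.35) / 7
R_bar = 15.915 / 7 = 2.2735714
sigma_hat = R_bar / d2 = 2.2735714 / 2.326 = 0.9775

0.9775


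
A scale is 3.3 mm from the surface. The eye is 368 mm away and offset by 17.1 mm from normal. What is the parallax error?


error = h * offset / d
= 3.3 * 17.1 / 368
= 0.1533

0.1533


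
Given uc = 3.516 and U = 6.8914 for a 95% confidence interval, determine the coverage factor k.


k = U / uc
k = 6.8914 / 3.516
k = 1.96

1.96


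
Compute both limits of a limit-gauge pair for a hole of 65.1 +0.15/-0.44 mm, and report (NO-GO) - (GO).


GO = nominal - lower_tol (smallest hole = maximum material condition)
GO = 65.1 - 0.44 = 64.66
NO-GO = nominal + upper_tol (largest hole = least material condition)
NO-GO = 65.1 + 0.15 = 65.25
spread = NO-GO - GO = 65.25 - 64.66 = 0.5900

0.5900


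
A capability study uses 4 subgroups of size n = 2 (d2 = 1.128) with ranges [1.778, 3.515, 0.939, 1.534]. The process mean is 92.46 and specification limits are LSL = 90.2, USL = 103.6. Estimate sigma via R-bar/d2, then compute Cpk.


R_bar = (1.778 + 3.515 + 0.939 + 1.534) / 4 = 1.9415
sigma = R_bar / d2 = 1.9415 / 1.128 = 1.7211879
Cp = (USL - LSL)/(6*sigma) = (103.6 - 90.2)/(6*1.7211879) = 1.2976
Cpu = (103.6 - 92.46)/(3*1.7211879) = 2.1574
Cpl = (92.46 - 90.2)/(3*1.7211879) = 0.4377
Cpk = min(Cpu, Cpl) = 0.4377

0.4377


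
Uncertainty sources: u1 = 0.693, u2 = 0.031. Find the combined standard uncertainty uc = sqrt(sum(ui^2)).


uc = sqrt(0.693^2 + 0.031^2)
uc = sqrt(0.48121)
uc = 0.6937

0.6937


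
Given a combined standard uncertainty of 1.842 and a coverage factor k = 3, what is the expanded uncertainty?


U = k * uc
U = 3 * 1.842
U = 5.5260

5.5260


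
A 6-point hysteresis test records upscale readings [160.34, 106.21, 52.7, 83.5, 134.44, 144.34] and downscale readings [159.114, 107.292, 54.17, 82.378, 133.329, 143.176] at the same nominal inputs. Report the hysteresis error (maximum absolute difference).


|160.34 - 159.114| = 1.2260
|106.21 - 107.292| = 1.0820
|52.7 - 54.17| = 1.4700
|83.5 - 82.378| = 1.1220
|134.44 - 133.329| = 1.1110
|144.34 - 143.176| = 1.1640
hysteresis = max(diffs) = 1.4700

1.4700


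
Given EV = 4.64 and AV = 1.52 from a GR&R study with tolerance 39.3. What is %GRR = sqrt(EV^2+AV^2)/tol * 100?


GRR = sqrt(EV^2 + AV^2) = sqrt(4.64^2 + 1.52^2) = 4.8826222
%GRR = GRR / tol * 100 = 4.8826222 / 39.3 * 100
%GRR = 12.4240

12.4240


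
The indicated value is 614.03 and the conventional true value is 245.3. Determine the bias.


Systematic error = measured - true
= 614.03 - 245.3
= 368.7300

368.7300


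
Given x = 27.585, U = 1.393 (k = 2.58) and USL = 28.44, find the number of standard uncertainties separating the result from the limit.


u = U / k = 1.393 / 2.58 = 0.53992248
margin = |USL - x| = |28.44 - 27.585| = 0.855
z = margin / u = 0.855 / 0.53992248
z = 1.5836

1.5836


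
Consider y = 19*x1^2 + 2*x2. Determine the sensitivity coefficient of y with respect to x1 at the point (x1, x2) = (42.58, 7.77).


y = 19*x1^2 + 2*x2
dy/dx1 = 2*19*x1
Evaluate at x1 = 42.58: c1 = 38 * 42.58
c1 = 1618.0400

1618.0400


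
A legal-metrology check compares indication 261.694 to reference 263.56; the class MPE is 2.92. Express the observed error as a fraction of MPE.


e = indication - reference = 261.694 - 263.56 = -1.8660
|e| = 1.8660
ratio = |e| / MPE = 1.8660 / 2.92
ratio = 0.6390

0.6390


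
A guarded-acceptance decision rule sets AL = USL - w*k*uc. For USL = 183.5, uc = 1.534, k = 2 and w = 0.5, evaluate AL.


U = k * uc = 2 * 1.534 = 3.068
guard band g = w * U = 0.5 * 3.068 = 1.534
AL = USL - g = 183.5 - 1.534
AL = 181.9660

181.9660


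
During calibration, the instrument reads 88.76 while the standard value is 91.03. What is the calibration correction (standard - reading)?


Correction = standard - reading
= 91.03 - 88.76
= 2.2700

2.2700


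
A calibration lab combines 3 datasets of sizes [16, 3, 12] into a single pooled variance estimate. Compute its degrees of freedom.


nu = sum_i (n_i - 1)
nu = ((16 - 1) + (3 - 1) + (12 - 1))
nu = 15 + 2 + 11
nu = 28

28


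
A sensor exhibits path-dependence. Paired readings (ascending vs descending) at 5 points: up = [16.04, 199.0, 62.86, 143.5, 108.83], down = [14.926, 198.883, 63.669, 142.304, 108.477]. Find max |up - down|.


|16.04 - 14.926| = 1.1140
|199.0 - 198.883| = 0.1170
|62.86 - 63.669| = 0.8090
|143.5 - 142.304| = 1.1960
|108.83 - 108.477| = 0.3530
hysteresis = max(diffs) = 1.1960

1.1960


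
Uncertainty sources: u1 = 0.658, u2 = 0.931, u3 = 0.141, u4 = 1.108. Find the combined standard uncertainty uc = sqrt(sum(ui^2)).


uc = sqrt(0.658^2 + 0.931^2 + 0.141^2 + 1.108^2)
uc = sqrt(2.54727)
uc = 1.5960

1.5960


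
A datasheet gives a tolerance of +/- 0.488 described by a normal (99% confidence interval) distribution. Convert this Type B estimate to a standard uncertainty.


u_B = half_width / 2.576
u_B = 0.488 / 2.576
u_B = 0.1894

0.1894


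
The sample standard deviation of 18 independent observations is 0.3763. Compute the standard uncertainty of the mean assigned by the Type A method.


u_A = s / sqrt(n)
u_A = 0.3763 / sqrt(18)
u_A = 0.3763 / 4.2426407
u_A = 0.0887

0.0887


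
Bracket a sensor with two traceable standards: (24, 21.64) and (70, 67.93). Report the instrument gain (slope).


slope = (y2 - y1) / (x2 - x1)
= (67.93 - 21.64) / (70 - 24)
= 46.2900 / 46
= 1.0063

1.0063


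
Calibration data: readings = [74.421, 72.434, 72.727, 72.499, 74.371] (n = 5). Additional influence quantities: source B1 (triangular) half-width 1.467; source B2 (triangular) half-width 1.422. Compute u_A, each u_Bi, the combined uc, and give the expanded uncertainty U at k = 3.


mean = (74.421 + 72.434 + 72.727 + 72.499 + 74.371) / 5 = 73.2904
s = sqrt(sum((x - mean)^2)/(n-1)) = 1.0152718
u_A = s / sqrt(n) = 1.0152718 / sqrt(5) = 0.45404335
u_B1 = 1.467 / sqrt(6) = 0.59890024
u_B2 = 1.422 / sqrt(6) = 0.58052907
uc = sqrt(0.45404335^2 + 0.59890024^2 + 0.58052907^2) = 0.94965829
U = k * uc = 3 * 0.94965829
U = 2.8490

2.8490


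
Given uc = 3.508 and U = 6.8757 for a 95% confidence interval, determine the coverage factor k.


k = U / uc
k = 6.8757 / 3.508
k = 1.96

1.96


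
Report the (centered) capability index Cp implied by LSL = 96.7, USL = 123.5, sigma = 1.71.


Cp = (USL - LSL) / (6 * sigma)
= (123.5 - 96.7) / (6 * 1.71)
= 26.8000 / 10.2600
= 2.6121

2.6121


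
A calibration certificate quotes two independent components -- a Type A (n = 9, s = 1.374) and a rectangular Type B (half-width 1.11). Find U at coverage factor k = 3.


u_A = s / sqrt(n) = 1.374 / sqrt(9) = 0.458
u_B = half_width / sqrt(3) = 1.11 / sqrt(3) = 0.6408588
uc = sqrt(u_A^2 + u_B^2) = sqrt(0.458^2 + 0.6408588^2) = 0.78769537
U = k * uc = 3 * 0.78769537
U = 2.3631

2.3631


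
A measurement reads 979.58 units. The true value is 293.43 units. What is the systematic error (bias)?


Systematic error = measured - true
= 979.58 - 293.43
= 686.1500

686.1500


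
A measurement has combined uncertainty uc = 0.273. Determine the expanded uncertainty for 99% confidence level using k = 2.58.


U = k * uc
U = 2.58 * 0.273
U = 0.7043

0.7043


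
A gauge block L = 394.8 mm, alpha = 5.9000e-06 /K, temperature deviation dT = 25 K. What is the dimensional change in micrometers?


dL = L * alpha * dT
= 394.8 * 5.9000e-06 * 25
= 0.0582330 mm
dL_um = 0.0582330 * 1000 = 58.2330 um

58.2330


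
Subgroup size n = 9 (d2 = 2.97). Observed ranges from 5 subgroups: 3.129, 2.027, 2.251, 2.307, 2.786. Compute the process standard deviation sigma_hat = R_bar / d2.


R_bar = (3.129 + 2.027 + 2.251 + 2.307 + 2.786) / 5
R_bar = 12.5 / 5 = 2.5
sigma_hat = R_bar / d2 = 2.5 / 2.97 = 0.8418

0.8418


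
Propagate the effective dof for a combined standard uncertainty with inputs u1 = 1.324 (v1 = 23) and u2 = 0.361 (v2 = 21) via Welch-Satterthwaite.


uc = sqrt(u1^2 + u2^2) = sqrt(1.324^2 + 0.361^2) = 1.3723327
v_eff = uc^4 / (u1^4/v1 + u2^4/v2)
= 1.3723327^4 / (1.324^4/23 + 0.361^4/21)
= 3.5468077 / 0.13441417
v_eff = 26.3872

26.3872


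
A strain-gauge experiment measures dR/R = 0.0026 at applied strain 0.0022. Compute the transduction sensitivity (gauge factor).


GF = (dR/R) / epsilon
= 0.0026 / 0.0022
= 1.1818

1.1818


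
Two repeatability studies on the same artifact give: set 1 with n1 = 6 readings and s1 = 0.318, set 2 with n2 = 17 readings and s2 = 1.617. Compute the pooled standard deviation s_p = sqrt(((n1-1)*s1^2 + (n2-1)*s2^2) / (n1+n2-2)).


s_p = sqrt(((n1-1)*s1^2 + (n2-1)*s2^2) / (n1+n2-2))
numerator = (6-1)*0.318^2 + (17-1)*1.617^2 = 0.50562 + 41.835024 = 42.340644
denominator = 6 + 17 - 2 = 21
s_p^2 = 42.340644 / 21 = 2.0162211
s_p = sqrt(2.0162211) = 1.4199

1.4199


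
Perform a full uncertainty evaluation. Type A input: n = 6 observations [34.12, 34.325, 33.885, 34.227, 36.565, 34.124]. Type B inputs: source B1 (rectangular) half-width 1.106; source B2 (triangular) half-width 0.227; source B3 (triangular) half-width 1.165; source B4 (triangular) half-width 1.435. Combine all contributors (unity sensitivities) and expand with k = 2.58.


mean = (34.12 + 34.325 + 33.885 + 34.227 + 36.565 + 34.124) / 6 = 34.541
s = sqrt(sum((x - mean)^2)/(n-1)) = 1.0023267
u_A = s / sqrt(n) = 1.0023267 / sqrt(6) = 0.40919816
u_B1 = 1.106 / sqrt(3) = 0.6385494
u_B2 = 0.227 / sqrt(6) = 0.092672362
u_B3 = 1.165 / sqrt(6) = 0.47560926
u_B4 = 1.435 / sqrt(6) = 0.5858363
uc = sqrt(0.40919816^2 + 0.6385494^2 + 0.092672362^2 + 0.47560926^2 + 0.5858363^2) = 1.0738645
U = k * uc = 2.58 * 1.0738645
U = 2.7706

2.7706


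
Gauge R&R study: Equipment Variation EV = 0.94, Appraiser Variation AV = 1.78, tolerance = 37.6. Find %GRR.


GRR = sqrt(EV^2 + AV^2) = sqrt(0.94^2 + 1.78^2) = 2.012958
%GRR = GRR / tol * 100 = 2.012958 / 37.6 * 100
%GRR = 5.3536

5.3536


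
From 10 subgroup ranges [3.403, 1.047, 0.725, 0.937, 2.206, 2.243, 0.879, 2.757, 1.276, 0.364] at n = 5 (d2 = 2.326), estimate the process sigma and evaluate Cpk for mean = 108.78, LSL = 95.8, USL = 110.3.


R_bar = (3.403 + 1.047 + 0.725 + 0.937 + 2.206 + 2.243 + 0.879 + 2.757 + 1.276 + 0.364) / 10 = 1.5837
sigma = R_bar / d2 = 1.5837 / 2.326 = 0.68086844
Cp = (USL - LSL)/(6*sigma) = (110.3 - 95.8)/(6*0.68086844) = 3.5494
Cpu = (110.3 - 108.78)/(3*0.68086844) = 0.7441
Cpl = (108.78 - 95.8)/(3*0.68086844) = 6.3546
Cpk = min(Cpu, Cpl) = 0.7441

0.7441


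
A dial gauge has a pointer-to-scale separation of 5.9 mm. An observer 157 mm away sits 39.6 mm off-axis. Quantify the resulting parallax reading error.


error = h * offset / d
= 5.9 * 39.6 / 157
= 1.4882

1.4882


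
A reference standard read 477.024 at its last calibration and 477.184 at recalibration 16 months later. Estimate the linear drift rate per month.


rate = (v2 - v1) / months
= (477.184 - 477.024) / 16
= 0.1600 / 16
= 0.0100

0.0100


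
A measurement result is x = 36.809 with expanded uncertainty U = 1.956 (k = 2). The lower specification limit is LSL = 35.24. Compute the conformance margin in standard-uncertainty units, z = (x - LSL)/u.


u = U / k = 1.956 / 2 = 0.978
margin = |LSL - x| = |35.24 - 36.809| = 1.569
z = margin / u = 1.569 / 0.978
z = 1.6043

1.6043


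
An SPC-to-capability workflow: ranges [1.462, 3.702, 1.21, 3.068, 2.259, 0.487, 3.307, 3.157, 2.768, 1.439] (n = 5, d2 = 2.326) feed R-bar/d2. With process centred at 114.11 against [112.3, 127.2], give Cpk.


R_bar = (1.462 + 3.702 + 1.21 + 3.068 + 2.259 + 0.487 + 3.307 + 3.157 + 2.768 + 1.439) / 10 = 2.2859
sigma = R_bar / d2 = 2.2859 / 2.326 = 0.9827601
Cp = (USL - LSL)/(6*sigma) = (127.2 - 112.3)/(6*0.9827601) = 2.5269
Cpu = (127.2 - 114.11)/(3*0.9827601) = 4.4399
Cpl = (114.11 - 112.3)/(3*0.9827601) = 0.6139
Cpk = min(Cpu, Cpl) = 0.6139

0.6139


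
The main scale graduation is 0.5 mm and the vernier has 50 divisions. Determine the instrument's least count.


LC = MSD / n_div
= 0.5 / 50
= 0.0100

0.0100


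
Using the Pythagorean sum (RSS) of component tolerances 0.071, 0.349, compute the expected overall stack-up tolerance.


RSS = sqrt(0.071^2 + 0.349^2)
= sqrt(0.126842)
= 0.3561

0.3561


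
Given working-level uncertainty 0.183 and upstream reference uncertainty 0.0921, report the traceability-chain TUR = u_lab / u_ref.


TUR = u_lab / u_ref
= 0.183 / 0.0921
= 1.9870

1.9870


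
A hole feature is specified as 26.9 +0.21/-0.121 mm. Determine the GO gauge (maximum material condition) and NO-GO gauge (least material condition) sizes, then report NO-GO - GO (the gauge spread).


GO = nominal - lower_tol (smallest hole = maximum material condition)
GO = 26.9 - 0.121 = 26.779
NO-GO = nominal + upper_tol (largest hole = least material condition)
NO-GO = 26.9 + 0.21 = 27.11
spread = NO-GO - GO = 27.11 - 26.779 = 0.3310

0.3310


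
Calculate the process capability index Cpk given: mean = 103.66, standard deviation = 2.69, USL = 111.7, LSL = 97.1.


Cpu = (USL - mean) / (3*sigma) = (111.7 - 103.66) / (3*2.69) = 0.9963
Cpl = (mean - LSL) / (3*sigma) = (103.66 - 97.1) / (3*2.69) = 0.8129
Cpk = min(Cpu, Cpl) = 0.8129

0.8129


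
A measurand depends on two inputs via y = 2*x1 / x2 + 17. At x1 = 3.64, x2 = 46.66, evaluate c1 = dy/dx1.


y = 2*x1 / x2 + 17
dy/dx1 = 2/x2
Evaluate at x2 = 46.66: c1 = 2 / 46.66
c1 = 0.0429

0.0429


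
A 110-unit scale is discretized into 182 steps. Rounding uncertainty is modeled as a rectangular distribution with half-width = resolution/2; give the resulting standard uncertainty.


resolution = range / divisions
resolution = 110 / 182 = 0.6043956
u_res = resolution / (2*sqrt(3))
u_res = 0.6043956 / 3.4641016
u_res = 0.1745

0.1745


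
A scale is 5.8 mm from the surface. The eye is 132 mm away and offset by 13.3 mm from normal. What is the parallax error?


error = h * offset / d
= 5.8 * 13.3 / 132
= 0.5844

0.5844


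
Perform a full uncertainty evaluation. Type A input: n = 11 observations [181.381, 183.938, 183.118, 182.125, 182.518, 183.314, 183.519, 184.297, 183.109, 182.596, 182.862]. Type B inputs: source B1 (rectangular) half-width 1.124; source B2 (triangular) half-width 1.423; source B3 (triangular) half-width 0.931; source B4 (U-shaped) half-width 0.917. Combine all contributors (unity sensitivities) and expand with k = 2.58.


mean = (181.381 + 183.938 + 183.118 + 182.125 + 182.518 + 183.314 + 183.519 + 184.297 + 183.109 + 182.596 + 182.862) / 11 = 182.9797273
s = sqrt(sum((x - mean)^2)/(n-1)) = 0.82174596
u_A = s / sqrt(n) = 0.82174596 / sqrt(11) = 0.24776573
u_B1 = 1.124 / sqrt(3) = 0.6489417
u_B2 = 1.423 / sqrt(6) = 0.58093732
u_B3 = 0.931 / sqrt(6) = 0.38007916
u_B4 = 0.917 / sqrt(2) = 0.64841692
uc = sqrt(0.24776573^2 + 0.6489417^2 + 0.58093732^2 + 0.38007916^2 + 0.64841692^2) = 1.1768203
U = k * uc = 2.58 * 1.1768203
U = 3.0362

3.0362
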